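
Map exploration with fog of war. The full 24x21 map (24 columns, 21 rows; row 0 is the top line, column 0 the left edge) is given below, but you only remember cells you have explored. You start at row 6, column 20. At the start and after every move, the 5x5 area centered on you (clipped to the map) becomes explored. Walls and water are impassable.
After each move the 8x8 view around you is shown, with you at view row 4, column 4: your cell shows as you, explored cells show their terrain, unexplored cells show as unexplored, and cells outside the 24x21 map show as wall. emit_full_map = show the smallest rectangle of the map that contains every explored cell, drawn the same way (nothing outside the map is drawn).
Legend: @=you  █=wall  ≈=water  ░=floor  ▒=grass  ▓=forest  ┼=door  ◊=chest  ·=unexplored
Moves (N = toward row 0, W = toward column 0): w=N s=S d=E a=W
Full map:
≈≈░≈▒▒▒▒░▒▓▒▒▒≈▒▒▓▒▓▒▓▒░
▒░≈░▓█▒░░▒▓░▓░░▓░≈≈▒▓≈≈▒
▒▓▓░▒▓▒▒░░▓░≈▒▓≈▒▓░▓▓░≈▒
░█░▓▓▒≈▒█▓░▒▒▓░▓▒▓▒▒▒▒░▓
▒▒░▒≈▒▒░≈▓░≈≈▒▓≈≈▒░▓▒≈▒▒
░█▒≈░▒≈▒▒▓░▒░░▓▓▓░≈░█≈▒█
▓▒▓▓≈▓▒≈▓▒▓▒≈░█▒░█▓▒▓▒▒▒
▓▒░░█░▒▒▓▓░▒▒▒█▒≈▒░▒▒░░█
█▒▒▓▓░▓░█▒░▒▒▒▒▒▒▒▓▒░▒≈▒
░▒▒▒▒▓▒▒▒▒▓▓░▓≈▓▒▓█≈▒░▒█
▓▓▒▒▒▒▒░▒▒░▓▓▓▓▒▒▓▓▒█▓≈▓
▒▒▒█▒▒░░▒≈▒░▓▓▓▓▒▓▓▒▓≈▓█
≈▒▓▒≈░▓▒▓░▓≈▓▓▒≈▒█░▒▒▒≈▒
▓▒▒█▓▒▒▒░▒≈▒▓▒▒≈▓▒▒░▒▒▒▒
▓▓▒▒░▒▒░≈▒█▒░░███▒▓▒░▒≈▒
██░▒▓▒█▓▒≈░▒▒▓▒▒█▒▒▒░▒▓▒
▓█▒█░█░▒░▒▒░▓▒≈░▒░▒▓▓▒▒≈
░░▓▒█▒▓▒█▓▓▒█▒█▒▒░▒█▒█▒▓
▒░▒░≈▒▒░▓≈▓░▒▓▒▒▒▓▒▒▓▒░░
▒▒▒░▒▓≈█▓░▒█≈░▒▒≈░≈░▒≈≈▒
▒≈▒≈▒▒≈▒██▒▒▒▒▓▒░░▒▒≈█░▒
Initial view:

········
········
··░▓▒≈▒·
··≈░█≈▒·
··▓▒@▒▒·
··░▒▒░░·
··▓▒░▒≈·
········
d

·······█
·······█
·░▓▒≈▒▒█
·≈░█≈▒██
·▓▒▓@▒▒█
·░▒▒░░██
·▓▒░▒≈▒█
·······█

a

········
········
··░▓▒≈▒▒
··≈░█≈▒█
··▓▒@▒▒▒
··░▒▒░░█
··▓▒░▒≈▒
········

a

········
········
··▒░▓▒≈▒
··░≈░█≈▒
··█▓@▓▒▒
··▒░▒▒░░
··▒▓▒░▒≈
········

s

········
··▒░▓▒≈▒
··░≈░█≈▒
··█▓▒▓▒▒
··▒░@▒░░
··▒▓▒░▒≈
··▓█≈▒░·
········

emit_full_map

▒░▓▒≈▒▒
░≈░█≈▒█
█▓▒▓▒▒▒
▒░@▒░░█
▒▓▒░▒≈▒
▓█≈▒░··

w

········
········
··▒░▓▒≈▒
··░≈░█≈▒
··█▓@▓▒▒
··▒░▒▒░░
··▒▓▒░▒≈
··▓█≈▒░·

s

········
··▒░▓▒≈▒
··░≈░█≈▒
··█▓▒▓▒▒
··▒░@▒░░
··▒▓▒░▒≈
··▓█≈▒░·
········

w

········
········
··▒░▓▒≈▒
··░≈░█≈▒
··█▓@▓▒▒
··▒░▒▒░░
··▒▓▒░▒≈
··▓█≈▒░·

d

········
········
·▒░▓▒≈▒▒
·░≈░█≈▒█
·█▓▒@▒▒▒
·▒░▒▒░░█
·▒▓▒░▒≈▒
·▓█≈▒░··

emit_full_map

▒░▓▒≈▒▒
░≈░█≈▒█
█▓▒@▒▒▒
▒░▒▒░░█
▒▓▒░▒≈▒
▓█≈▒░··

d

·······█
·······█
▒░▓▒≈▒▒█
░≈░█≈▒██
█▓▒▓@▒▒█
▒░▒▒░░██
▒▓▒░▒≈▒█
▓█≈▒░··█

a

········
········
·▒░▓▒≈▒▒
·░≈░█≈▒█
·█▓▒@▒▒▒
·▒░▒▒░░█
·▒▓▒░▒≈▒
·▓█≈▒░··

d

·······█
·······█
▒░▓▒≈▒▒█
░≈░█≈▒██
█▓▒▓@▒▒█
▒░▒▒░░██
▒▓▒░▒≈▒█
▓█≈▒░··█

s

·······█
▒░▓▒≈▒▒█
░≈░█≈▒██
█▓▒▓▒▒▒█
▒░▒▒@░██
▒▓▒░▒≈▒█
▓█≈▒░▒██
·······█

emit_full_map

▒░▓▒≈▒▒
░≈░█≈▒█
█▓▒▓▒▒▒
▒░▒▒@░█
▒▓▒░▒≈▒
▓█≈▒░▒█

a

········
·▒░▓▒≈▒▒
·░≈░█≈▒█
·█▓▒▓▒▒▒
·▒░▒@░░█
·▒▓▒░▒≈▒
·▓█≈▒░▒█
········

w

········
········
·▒░▓▒≈▒▒
·░≈░█≈▒█
·█▓▒@▒▒▒
·▒░▒▒░░█
·▒▓▒░▒≈▒
·▓█≈▒░▒█

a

········
········
··▒░▓▒≈▒
··░≈░█≈▒
··█▓@▓▒▒
··▒░▒▒░░
··▒▓▒░▒≈
··▓█≈▒░▒

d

········
········
·▒░▓▒≈▒▒
·░≈░█≈▒█
·█▓▒@▒▒▒
·▒░▒▒░░█
·▒▓▒░▒≈▒
·▓█≈▒░▒█

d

·······█
·······█
▒░▓▒≈▒▒█
░≈░█≈▒██
█▓▒▓@▒▒█
▒░▒▒░░██
▒▓▒░▒≈▒█
▓█≈▒░▒██

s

·······█
▒░▓▒≈▒▒█
░≈░█≈▒██
█▓▒▓▒▒▒█
▒░▒▒@░██
▒▓▒░▒≈▒█
▓█≈▒░▒██
·······█

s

▒░▓▒≈▒▒█
░≈░█≈▒██
█▓▒▓▒▒▒█
▒░▒▒░░██
▒▓▒░@≈▒█
▓█≈▒░▒██
··▒█▓≈▓█
·······█

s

░≈░█≈▒██
█▓▒▓▒▒▒█
▒░▒▒░░██
▒▓▒░▒≈▒█
▓█≈▒@▒██
··▒█▓≈▓█
··▒▓≈▓██
·······█

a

·░≈░█≈▒█
·█▓▒▓▒▒▒
·▒░▒▒░░█
·▒▓▒░▒≈▒
·▓█≈@░▒█
··▓▒█▓≈▓
··▓▒▓≈▓█
········

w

·▒░▓▒≈▒▒
·░≈░█≈▒█
·█▓▒▓▒▒▒
·▒░▒▒░░█
·▒▓▒@▒≈▒
·▓█≈▒░▒█
··▓▒█▓≈▓
··▓▒▓≈▓█

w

········
·▒░▓▒≈▒▒
·░≈░█≈▒█
·█▓▒▓▒▒▒
·▒░▒@░░█
·▒▓▒░▒≈▒
·▓█≈▒░▒█
··▓▒█▓≈▓

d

·······█
▒░▓▒≈▒▒█
░≈░█≈▒██
█▓▒▓▒▒▒█
▒░▒▒@░██
▒▓▒░▒≈▒█
▓█≈▒░▒██
·▓▒█▓≈▓█

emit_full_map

▒░▓▒≈▒▒
░≈░█≈▒█
█▓▒▓▒▒▒
▒░▒▒@░█
▒▓▒░▒≈▒
▓█≈▒░▒█
·▓▒█▓≈▓
·▓▒▓≈▓█

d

······██
░▓▒≈▒▒██
≈░█≈▒███
▓▒▓▒▒▒██
░▒▒░@███
▓▒░▒≈▒██
█≈▒░▒███
▓▒█▓≈▓██

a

·······█
▒░▓▒≈▒▒█
░≈░█≈▒██
█▓▒▓▒▒▒█
▒░▒▒@░██
▒▓▒░▒≈▒█
▓█≈▒░▒██
·▓▒█▓≈▓█

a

········
·▒░▓▒≈▒▒
·░≈░█≈▒█
·█▓▒▓▒▒▒
·▒░▒@░░█
·▒▓▒░▒≈▒
·▓█≈▒░▒█
··▓▒█▓≈▓

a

········
··▒░▓▒≈▒
··░≈░█≈▒
··█▓▒▓▒▒
··▒░@▒░░
··▒▓▒░▒≈
··▓█≈▒░▒
···▓▒█▓≈

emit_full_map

▒░▓▒≈▒▒
░≈░█≈▒█
█▓▒▓▒▒▒
▒░@▒░░█
▒▓▒░▒≈▒
▓█≈▒░▒█
·▓▒█▓≈▓
·▓▒▓≈▓█


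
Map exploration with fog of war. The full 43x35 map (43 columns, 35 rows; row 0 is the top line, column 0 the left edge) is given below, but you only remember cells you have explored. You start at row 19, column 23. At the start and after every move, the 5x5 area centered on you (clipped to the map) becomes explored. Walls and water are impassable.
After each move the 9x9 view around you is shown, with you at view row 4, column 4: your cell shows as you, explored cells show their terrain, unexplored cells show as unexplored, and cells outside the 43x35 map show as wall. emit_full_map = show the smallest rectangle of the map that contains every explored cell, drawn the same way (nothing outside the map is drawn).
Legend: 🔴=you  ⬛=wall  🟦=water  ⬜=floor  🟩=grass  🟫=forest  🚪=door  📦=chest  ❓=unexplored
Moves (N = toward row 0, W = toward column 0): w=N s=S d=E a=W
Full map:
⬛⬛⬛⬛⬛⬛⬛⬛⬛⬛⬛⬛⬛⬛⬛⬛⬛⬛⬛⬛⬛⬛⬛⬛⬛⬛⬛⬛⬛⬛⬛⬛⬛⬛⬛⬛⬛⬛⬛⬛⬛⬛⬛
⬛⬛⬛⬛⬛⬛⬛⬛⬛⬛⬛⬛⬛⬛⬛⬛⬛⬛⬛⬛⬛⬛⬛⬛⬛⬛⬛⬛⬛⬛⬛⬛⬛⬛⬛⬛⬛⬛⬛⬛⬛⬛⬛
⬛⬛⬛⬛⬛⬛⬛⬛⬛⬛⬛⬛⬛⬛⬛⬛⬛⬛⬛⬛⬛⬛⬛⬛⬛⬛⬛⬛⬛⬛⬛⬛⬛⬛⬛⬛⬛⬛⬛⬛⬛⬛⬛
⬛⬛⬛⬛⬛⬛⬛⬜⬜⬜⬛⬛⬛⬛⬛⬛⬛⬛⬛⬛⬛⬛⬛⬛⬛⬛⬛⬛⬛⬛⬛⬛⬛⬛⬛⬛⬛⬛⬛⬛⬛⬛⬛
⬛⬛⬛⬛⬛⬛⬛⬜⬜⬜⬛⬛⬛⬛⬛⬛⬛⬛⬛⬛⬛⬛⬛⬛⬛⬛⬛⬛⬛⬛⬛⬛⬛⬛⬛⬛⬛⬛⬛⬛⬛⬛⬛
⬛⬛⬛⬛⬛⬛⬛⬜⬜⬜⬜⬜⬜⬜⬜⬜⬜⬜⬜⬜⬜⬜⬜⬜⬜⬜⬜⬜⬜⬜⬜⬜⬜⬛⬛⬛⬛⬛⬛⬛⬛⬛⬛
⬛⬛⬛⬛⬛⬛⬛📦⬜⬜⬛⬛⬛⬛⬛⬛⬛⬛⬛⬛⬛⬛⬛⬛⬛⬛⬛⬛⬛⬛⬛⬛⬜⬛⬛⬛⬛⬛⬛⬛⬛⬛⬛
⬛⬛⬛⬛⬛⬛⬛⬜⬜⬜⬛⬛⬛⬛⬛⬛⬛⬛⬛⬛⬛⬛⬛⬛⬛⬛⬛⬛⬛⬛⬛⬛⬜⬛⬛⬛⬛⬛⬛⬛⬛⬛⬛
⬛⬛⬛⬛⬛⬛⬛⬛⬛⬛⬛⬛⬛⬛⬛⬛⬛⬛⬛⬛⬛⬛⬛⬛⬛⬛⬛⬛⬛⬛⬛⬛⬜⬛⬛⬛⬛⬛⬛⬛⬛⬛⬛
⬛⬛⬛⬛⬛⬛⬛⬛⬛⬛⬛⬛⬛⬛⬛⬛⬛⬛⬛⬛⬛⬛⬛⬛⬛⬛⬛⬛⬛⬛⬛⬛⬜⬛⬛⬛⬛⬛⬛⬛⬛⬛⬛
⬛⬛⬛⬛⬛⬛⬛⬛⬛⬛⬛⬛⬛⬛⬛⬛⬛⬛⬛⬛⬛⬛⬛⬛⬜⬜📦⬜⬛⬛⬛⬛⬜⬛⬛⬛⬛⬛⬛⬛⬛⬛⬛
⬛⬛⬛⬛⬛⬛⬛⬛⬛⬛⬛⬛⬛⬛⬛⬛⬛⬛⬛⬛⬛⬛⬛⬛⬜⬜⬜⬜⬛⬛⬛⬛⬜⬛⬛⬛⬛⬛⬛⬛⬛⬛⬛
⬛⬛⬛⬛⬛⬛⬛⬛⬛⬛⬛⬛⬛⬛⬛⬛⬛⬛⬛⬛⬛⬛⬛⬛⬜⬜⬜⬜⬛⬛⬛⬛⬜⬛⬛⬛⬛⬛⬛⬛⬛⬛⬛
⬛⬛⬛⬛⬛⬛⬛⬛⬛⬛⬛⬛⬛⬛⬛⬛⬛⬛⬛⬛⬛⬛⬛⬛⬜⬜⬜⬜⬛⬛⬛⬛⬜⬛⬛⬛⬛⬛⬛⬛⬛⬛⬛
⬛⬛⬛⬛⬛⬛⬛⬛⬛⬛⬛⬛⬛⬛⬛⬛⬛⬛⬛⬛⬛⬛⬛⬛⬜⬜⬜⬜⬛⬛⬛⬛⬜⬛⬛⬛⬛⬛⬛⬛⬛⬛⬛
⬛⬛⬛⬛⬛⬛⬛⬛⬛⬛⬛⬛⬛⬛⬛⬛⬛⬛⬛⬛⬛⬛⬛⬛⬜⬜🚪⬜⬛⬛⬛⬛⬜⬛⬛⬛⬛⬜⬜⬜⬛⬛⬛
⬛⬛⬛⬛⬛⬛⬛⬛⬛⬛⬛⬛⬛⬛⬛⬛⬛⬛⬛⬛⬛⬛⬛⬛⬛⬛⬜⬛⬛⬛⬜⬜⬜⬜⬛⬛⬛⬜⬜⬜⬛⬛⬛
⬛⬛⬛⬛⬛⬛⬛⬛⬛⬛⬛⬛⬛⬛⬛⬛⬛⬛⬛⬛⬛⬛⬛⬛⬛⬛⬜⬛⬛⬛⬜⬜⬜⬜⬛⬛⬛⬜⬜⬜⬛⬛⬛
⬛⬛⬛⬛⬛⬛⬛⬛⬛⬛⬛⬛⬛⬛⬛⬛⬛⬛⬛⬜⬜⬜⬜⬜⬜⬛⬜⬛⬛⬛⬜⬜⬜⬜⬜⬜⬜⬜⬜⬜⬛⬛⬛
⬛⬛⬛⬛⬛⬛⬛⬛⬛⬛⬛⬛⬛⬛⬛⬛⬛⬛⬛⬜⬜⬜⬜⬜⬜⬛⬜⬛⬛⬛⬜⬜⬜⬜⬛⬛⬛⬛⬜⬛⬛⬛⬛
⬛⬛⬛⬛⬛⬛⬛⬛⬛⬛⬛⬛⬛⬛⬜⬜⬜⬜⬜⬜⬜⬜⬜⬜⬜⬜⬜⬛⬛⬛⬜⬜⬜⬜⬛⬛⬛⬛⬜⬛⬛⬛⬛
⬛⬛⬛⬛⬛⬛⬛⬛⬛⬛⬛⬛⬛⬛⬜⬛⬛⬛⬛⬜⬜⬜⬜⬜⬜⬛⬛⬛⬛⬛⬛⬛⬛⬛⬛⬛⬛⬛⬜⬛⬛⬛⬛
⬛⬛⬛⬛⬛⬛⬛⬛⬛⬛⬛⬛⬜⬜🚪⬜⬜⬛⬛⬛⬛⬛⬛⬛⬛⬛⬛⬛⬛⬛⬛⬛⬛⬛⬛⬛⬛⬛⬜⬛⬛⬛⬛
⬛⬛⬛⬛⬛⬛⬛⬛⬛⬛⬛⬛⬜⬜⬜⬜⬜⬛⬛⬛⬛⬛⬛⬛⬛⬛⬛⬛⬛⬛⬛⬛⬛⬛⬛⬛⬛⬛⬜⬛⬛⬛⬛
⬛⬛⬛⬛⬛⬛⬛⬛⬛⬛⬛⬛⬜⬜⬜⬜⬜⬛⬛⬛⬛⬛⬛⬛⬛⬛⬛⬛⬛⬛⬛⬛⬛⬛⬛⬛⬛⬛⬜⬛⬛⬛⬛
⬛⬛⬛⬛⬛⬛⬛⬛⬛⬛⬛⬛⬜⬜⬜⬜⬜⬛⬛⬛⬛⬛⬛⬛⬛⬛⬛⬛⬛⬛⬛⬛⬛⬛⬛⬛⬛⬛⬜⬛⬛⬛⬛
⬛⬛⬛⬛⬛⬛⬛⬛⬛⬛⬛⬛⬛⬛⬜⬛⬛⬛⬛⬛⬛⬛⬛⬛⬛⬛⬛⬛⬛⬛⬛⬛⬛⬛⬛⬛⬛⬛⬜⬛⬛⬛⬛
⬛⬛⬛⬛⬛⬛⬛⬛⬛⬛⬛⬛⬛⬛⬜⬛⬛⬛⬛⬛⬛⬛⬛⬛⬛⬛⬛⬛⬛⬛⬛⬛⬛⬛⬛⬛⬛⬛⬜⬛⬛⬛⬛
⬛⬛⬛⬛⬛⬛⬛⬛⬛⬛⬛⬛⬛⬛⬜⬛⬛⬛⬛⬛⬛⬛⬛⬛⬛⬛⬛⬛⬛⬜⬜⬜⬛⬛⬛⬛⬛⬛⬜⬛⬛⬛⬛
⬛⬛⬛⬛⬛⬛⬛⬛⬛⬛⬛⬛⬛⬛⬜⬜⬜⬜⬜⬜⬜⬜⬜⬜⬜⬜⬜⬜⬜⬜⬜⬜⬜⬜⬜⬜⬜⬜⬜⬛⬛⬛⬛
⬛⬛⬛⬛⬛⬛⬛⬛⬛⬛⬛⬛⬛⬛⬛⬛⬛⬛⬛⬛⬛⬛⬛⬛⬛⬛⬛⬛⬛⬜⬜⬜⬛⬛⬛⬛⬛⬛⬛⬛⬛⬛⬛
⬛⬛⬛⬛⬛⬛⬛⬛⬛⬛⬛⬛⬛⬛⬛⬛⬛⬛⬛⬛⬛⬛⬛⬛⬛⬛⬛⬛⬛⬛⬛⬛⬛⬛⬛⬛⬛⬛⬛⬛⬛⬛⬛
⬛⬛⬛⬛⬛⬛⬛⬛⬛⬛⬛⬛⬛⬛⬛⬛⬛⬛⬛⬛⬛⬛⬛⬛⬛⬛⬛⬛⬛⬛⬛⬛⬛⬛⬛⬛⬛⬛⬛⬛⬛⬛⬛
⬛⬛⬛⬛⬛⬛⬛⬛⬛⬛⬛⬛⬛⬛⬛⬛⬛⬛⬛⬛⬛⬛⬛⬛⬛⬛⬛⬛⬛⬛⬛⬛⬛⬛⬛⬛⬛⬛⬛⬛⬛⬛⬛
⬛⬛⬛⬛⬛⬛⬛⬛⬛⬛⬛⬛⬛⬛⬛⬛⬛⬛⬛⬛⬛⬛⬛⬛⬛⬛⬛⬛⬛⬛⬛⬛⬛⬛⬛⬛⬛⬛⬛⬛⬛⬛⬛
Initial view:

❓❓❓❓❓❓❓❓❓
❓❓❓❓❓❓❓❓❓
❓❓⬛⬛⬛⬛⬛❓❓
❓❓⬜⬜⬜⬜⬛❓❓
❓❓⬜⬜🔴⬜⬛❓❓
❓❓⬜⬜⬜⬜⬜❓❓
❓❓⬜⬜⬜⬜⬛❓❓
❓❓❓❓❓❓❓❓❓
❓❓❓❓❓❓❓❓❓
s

❓❓❓❓❓❓❓❓❓
❓❓⬛⬛⬛⬛⬛❓❓
❓❓⬜⬜⬜⬜⬛❓❓
❓❓⬜⬜⬜⬜⬛❓❓
❓❓⬜⬜🔴⬜⬜❓❓
❓❓⬜⬜⬜⬜⬛❓❓
❓❓⬛⬛⬛⬛⬛❓❓
❓❓❓❓❓❓❓❓❓
❓❓❓❓❓❓❓❓❓

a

❓❓❓❓❓❓❓❓❓
❓❓❓⬛⬛⬛⬛⬛❓
❓❓⬜⬜⬜⬜⬜⬛❓
❓❓⬜⬜⬜⬜⬜⬛❓
❓❓⬜⬜🔴⬜⬜⬜❓
❓❓⬜⬜⬜⬜⬜⬛❓
❓❓⬛⬛⬛⬛⬛⬛❓
❓❓❓❓❓❓❓❓❓
❓❓❓❓❓❓❓❓❓

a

❓❓❓❓❓❓❓❓❓
❓❓❓❓⬛⬛⬛⬛⬛
❓❓⬜⬜⬜⬜⬜⬜⬛
❓❓⬜⬜⬜⬜⬜⬜⬛
❓❓⬜⬜🔴⬜⬜⬜⬜
❓❓⬜⬜⬜⬜⬜⬜⬛
❓❓⬛⬛⬛⬛⬛⬛⬛
❓❓❓❓❓❓❓❓❓
❓❓❓❓❓❓❓❓❓

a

❓❓❓❓❓❓❓❓❓
❓❓❓❓❓⬛⬛⬛⬛
❓❓⬛⬜⬜⬜⬜⬜⬜
❓❓⬛⬜⬜⬜⬜⬜⬜
❓❓⬜⬜🔴⬜⬜⬜⬜
❓❓⬛⬜⬜⬜⬜⬜⬜
❓❓⬛⬛⬛⬛⬛⬛⬛
❓❓❓❓❓❓❓❓❓
❓❓❓❓❓❓❓❓❓

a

❓❓❓❓❓❓❓❓❓
❓❓❓❓❓❓⬛⬛⬛
❓❓⬛⬛⬜⬜⬜⬜⬜
❓❓⬛⬛⬜⬜⬜⬜⬜
❓❓⬜⬜🔴⬜⬜⬜⬜
❓❓⬛⬛⬜⬜⬜⬜⬜
❓❓⬛⬛⬛⬛⬛⬛⬛
❓❓❓❓❓❓❓❓❓
❓❓❓❓❓❓❓❓❓

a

❓❓❓❓❓❓❓❓❓
❓❓❓❓❓❓❓⬛⬛
❓❓⬛⬛⬛⬜⬜⬜⬜
❓❓⬛⬛⬛⬜⬜⬜⬜
❓❓⬜⬜🔴⬜⬜⬜⬜
❓❓⬛⬛⬛⬜⬜⬜⬜
❓❓⬜⬛⬛⬛⬛⬛⬛
❓❓❓❓❓❓❓❓❓
❓❓❓❓❓❓❓❓❓

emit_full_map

❓❓❓❓❓⬛⬛⬛⬛⬛
⬛⬛⬛⬜⬜⬜⬜⬜⬜⬛
⬛⬛⬛⬜⬜⬜⬜⬜⬜⬛
⬜⬜🔴⬜⬜⬜⬜⬜⬜⬜
⬛⬛⬛⬜⬜⬜⬜⬜⬜⬛
⬜⬛⬛⬛⬛⬛⬛⬛⬛⬛

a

❓❓❓❓❓❓❓❓❓
❓❓❓❓❓❓❓❓⬛
❓❓⬛⬛⬛⬛⬜⬜⬜
❓❓⬛⬛⬛⬛⬜⬜⬜
❓❓⬜⬜🔴⬜⬜⬜⬜
❓❓⬛⬛⬛⬛⬜⬜⬜
❓❓⬜⬜⬛⬛⬛⬛⬛
❓❓❓❓❓❓❓❓❓
❓❓❓❓❓❓❓❓❓

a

❓❓❓❓❓❓❓❓❓
❓❓❓❓❓❓❓❓❓
❓❓⬛⬛⬛⬛⬛⬜⬜
❓❓⬛⬛⬛⬛⬛⬜⬜
❓❓⬜⬜🔴⬜⬜⬜⬜
❓❓⬜⬛⬛⬛⬛⬜⬜
❓❓🚪⬜⬜⬛⬛⬛⬛
❓❓❓❓❓❓❓❓❓
❓❓❓❓❓❓❓❓❓

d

❓❓❓❓❓❓❓❓❓
❓❓❓❓❓❓❓❓⬛
❓⬛⬛⬛⬛⬛⬜⬜⬜
❓⬛⬛⬛⬛⬛⬜⬜⬜
❓⬜⬜⬜🔴⬜⬜⬜⬜
❓⬜⬛⬛⬛⬛⬜⬜⬜
❓🚪⬜⬜⬛⬛⬛⬛⬛
❓❓❓❓❓❓❓❓❓
❓❓❓❓❓❓❓❓❓

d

❓❓❓❓❓❓❓❓❓
❓❓❓❓❓❓❓⬛⬛
⬛⬛⬛⬛⬛⬜⬜⬜⬜
⬛⬛⬛⬛⬛⬜⬜⬜⬜
⬜⬜⬜⬜🔴⬜⬜⬜⬜
⬜⬛⬛⬛⬛⬜⬜⬜⬜
🚪⬜⬜⬛⬛⬛⬛⬛⬛
❓❓❓❓❓❓❓❓❓
❓❓❓❓❓❓❓❓❓

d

❓❓❓❓❓❓❓❓❓
❓❓❓❓❓❓⬛⬛⬛
⬛⬛⬛⬛⬜⬜⬜⬜⬜
⬛⬛⬛⬛⬜⬜⬜⬜⬜
⬜⬜⬜⬜🔴⬜⬜⬜⬜
⬛⬛⬛⬛⬜⬜⬜⬜⬜
⬜⬜⬛⬛⬛⬛⬛⬛⬛
❓❓❓❓❓❓❓❓❓
❓❓❓❓❓❓❓❓❓

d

❓❓❓❓❓❓❓❓❓
❓❓❓❓❓⬛⬛⬛⬛
⬛⬛⬛⬜⬜⬜⬜⬜⬜
⬛⬛⬛⬜⬜⬜⬜⬜⬜
⬜⬜⬜⬜🔴⬜⬜⬜⬜
⬛⬛⬛⬜⬜⬜⬜⬜⬜
⬜⬛⬛⬛⬛⬛⬛⬛⬛
❓❓❓❓❓❓❓❓❓
❓❓❓❓❓❓❓❓❓

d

❓❓❓❓❓❓❓❓❓
❓❓❓❓⬛⬛⬛⬛⬛
⬛⬛⬜⬜⬜⬜⬜⬜⬛
⬛⬛⬜⬜⬜⬜⬜⬜⬛
⬜⬜⬜⬜🔴⬜⬜⬜⬜
⬛⬛⬜⬜⬜⬜⬜⬜⬛
⬛⬛⬛⬛⬛⬛⬛⬛⬛
❓❓❓❓❓❓❓❓❓
❓❓❓❓❓❓❓❓❓

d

❓❓❓❓❓❓❓❓❓
❓❓❓⬛⬛⬛⬛⬛❓
⬛⬜⬜⬜⬜⬜⬜⬛❓
⬛⬜⬜⬜⬜⬜⬜⬛❓
⬜⬜⬜⬜🔴⬜⬜⬜❓
⬛⬜⬜⬜⬜⬜⬜⬛❓
⬛⬛⬛⬛⬛⬛⬛⬛❓
❓❓❓❓❓❓❓❓❓
❓❓❓❓❓❓❓❓❓

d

❓❓❓❓❓❓❓❓❓
❓❓⬛⬛⬛⬛⬛❓❓
⬜⬜⬜⬜⬜⬜⬛❓❓
⬜⬜⬜⬜⬜⬜⬛❓❓
⬜⬜⬜⬜🔴⬜⬜❓❓
⬜⬜⬜⬜⬜⬜⬛❓❓
⬛⬛⬛⬛⬛⬛⬛❓❓
❓❓❓❓❓❓❓❓❓
❓❓❓❓❓❓❓❓❓

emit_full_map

❓❓❓❓❓❓❓⬛⬛⬛⬛⬛
⬛⬛⬛⬛⬛⬜⬜⬜⬜⬜⬜⬛
⬛⬛⬛⬛⬛⬜⬜⬜⬜⬜⬜⬛
⬜⬜⬜⬜⬜⬜⬜⬜⬜🔴⬜⬜
⬜⬛⬛⬛⬛⬜⬜⬜⬜⬜⬜⬛
🚪⬜⬜⬛⬛⬛⬛⬛⬛⬛⬛⬛

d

❓❓❓❓❓❓❓❓❓
❓⬛⬛⬛⬛⬛❓❓❓
⬜⬜⬜⬜⬜⬛⬜❓❓
⬜⬜⬜⬜⬜⬛⬜❓❓
⬜⬜⬜⬜🔴⬜⬜❓❓
⬜⬜⬜⬜⬜⬛⬛❓❓
⬛⬛⬛⬛⬛⬛⬛❓❓
❓❓❓❓❓❓❓❓❓
❓❓❓❓❓❓❓❓❓

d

❓❓❓❓❓❓❓❓❓
⬛⬛⬛⬛⬛❓❓❓❓
⬜⬜⬜⬜⬛⬜⬛❓❓
⬜⬜⬜⬜⬛⬜⬛❓❓
⬜⬜⬜⬜🔴⬜⬛❓❓
⬜⬜⬜⬜⬛⬛⬛❓❓
⬛⬛⬛⬛⬛⬛⬛❓❓
❓❓❓❓❓❓❓❓❓
❓❓❓❓❓❓❓❓❓

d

❓❓❓❓❓❓❓❓❓
⬛⬛⬛⬛❓❓❓❓❓
⬜⬜⬜⬛⬜⬛⬛❓❓
⬜⬜⬜⬛⬜⬛⬛❓❓
⬜⬜⬜⬜🔴⬛⬛❓❓
⬜⬜⬜⬛⬛⬛⬛❓❓
⬛⬛⬛⬛⬛⬛⬛❓❓
❓❓❓❓❓❓❓❓❓
❓❓❓❓❓❓❓❓❓

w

❓❓❓❓❓❓❓❓❓
❓❓❓❓❓❓❓❓❓
⬛⬛⬛⬛⬜⬛⬛❓❓
⬜⬜⬜⬛⬜⬛⬛❓❓
⬜⬜⬜⬛🔴⬛⬛❓❓
⬜⬜⬜⬜⬜⬛⬛❓❓
⬜⬜⬜⬛⬛⬛⬛❓❓
⬛⬛⬛⬛⬛⬛⬛❓❓
❓❓❓❓❓❓❓❓❓

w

❓❓❓❓❓❓❓❓❓
❓❓❓❓❓❓❓❓❓
❓❓⬛⬛⬜⬛⬛❓❓
⬛⬛⬛⬛⬜⬛⬛❓❓
⬜⬜⬜⬛🔴⬛⬛❓❓
⬜⬜⬜⬛⬜⬛⬛❓❓
⬜⬜⬜⬜⬜⬛⬛❓❓
⬜⬜⬜⬛⬛⬛⬛❓❓
⬛⬛⬛⬛⬛⬛⬛❓❓

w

❓❓❓❓❓❓❓❓❓
❓❓❓❓❓❓❓❓❓
❓❓⬜⬜🚪⬜⬛❓❓
❓❓⬛⬛⬜⬛⬛❓❓
⬛⬛⬛⬛🔴⬛⬛❓❓
⬜⬜⬜⬛⬜⬛⬛❓❓
⬜⬜⬜⬛⬜⬛⬛❓❓
⬜⬜⬜⬜⬜⬛⬛❓❓
⬜⬜⬜⬛⬛⬛⬛❓❓

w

❓❓❓❓❓❓❓❓❓
❓❓❓❓❓❓❓❓❓
❓❓⬜⬜⬜⬜⬛❓❓
❓❓⬜⬜🚪⬜⬛❓❓
❓❓⬛⬛🔴⬛⬛❓❓
⬛⬛⬛⬛⬜⬛⬛❓❓
⬜⬜⬜⬛⬜⬛⬛❓❓
⬜⬜⬜⬛⬜⬛⬛❓❓
⬜⬜⬜⬜⬜⬛⬛❓❓

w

❓❓❓❓❓❓❓❓❓
❓❓❓❓❓❓❓❓❓
❓❓⬜⬜⬜⬜⬛❓❓
❓❓⬜⬜⬜⬜⬛❓❓
❓❓⬜⬜🔴⬜⬛❓❓
❓❓⬛⬛⬜⬛⬛❓❓
⬛⬛⬛⬛⬜⬛⬛❓❓
⬜⬜⬜⬛⬜⬛⬛❓❓
⬜⬜⬜⬛⬜⬛⬛❓❓

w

❓❓❓❓❓❓❓❓❓
❓❓❓❓❓❓❓❓❓
❓❓⬜⬜⬜⬜⬛❓❓
❓❓⬜⬜⬜⬜⬛❓❓
❓❓⬜⬜🔴⬜⬛❓❓
❓❓⬜⬜🚪⬜⬛❓❓
❓❓⬛⬛⬜⬛⬛❓❓
⬛⬛⬛⬛⬜⬛⬛❓❓
⬜⬜⬜⬛⬜⬛⬛❓❓

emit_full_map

❓❓❓❓❓❓❓❓❓❓⬜⬜⬜⬜⬛
❓❓❓❓❓❓❓❓❓❓⬜⬜⬜⬜⬛
❓❓❓❓❓❓❓❓❓❓⬜⬜🔴⬜⬛
❓❓❓❓❓❓❓❓❓❓⬜⬜🚪⬜⬛
❓❓❓❓❓❓❓❓❓❓⬛⬛⬜⬛⬛
❓❓❓❓❓❓❓⬛⬛⬛⬛⬛⬜⬛⬛
⬛⬛⬛⬛⬛⬜⬜⬜⬜⬜⬜⬛⬜⬛⬛
⬛⬛⬛⬛⬛⬜⬜⬜⬜⬜⬜⬛⬜⬛⬛
⬜⬜⬜⬜⬜⬜⬜⬜⬜⬜⬜⬜⬜⬛⬛
⬜⬛⬛⬛⬛⬜⬜⬜⬜⬜⬜⬛⬛⬛⬛
🚪⬜⬜⬛⬛⬛⬛⬛⬛⬛⬛⬛⬛⬛⬛

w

❓❓❓❓❓❓❓❓❓
❓❓❓❓❓❓❓❓❓
❓❓⬜⬜⬜⬜⬛❓❓
❓❓⬜⬜⬜⬜⬛❓❓
❓❓⬜⬜🔴⬜⬛❓❓
❓❓⬜⬜⬜⬜⬛❓❓
❓❓⬜⬜🚪⬜⬛❓❓
❓❓⬛⬛⬜⬛⬛❓❓
⬛⬛⬛⬛⬜⬛⬛❓❓

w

❓❓❓❓❓❓❓❓❓
❓❓❓❓❓❓❓❓❓
❓❓⬜⬜📦⬜⬛❓❓
❓❓⬜⬜⬜⬜⬛❓❓
❓❓⬜⬜🔴⬜⬛❓❓
❓❓⬜⬜⬜⬜⬛❓❓
❓❓⬜⬜⬜⬜⬛❓❓
❓❓⬜⬜🚪⬜⬛❓❓
❓❓⬛⬛⬜⬛⬛❓❓

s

❓❓❓❓❓❓❓❓❓
❓❓⬜⬜📦⬜⬛❓❓
❓❓⬜⬜⬜⬜⬛❓❓
❓❓⬜⬜⬜⬜⬛❓❓
❓❓⬜⬜🔴⬜⬛❓❓
❓❓⬜⬜⬜⬜⬛❓❓
❓❓⬜⬜🚪⬜⬛❓❓
❓❓⬛⬛⬜⬛⬛❓❓
⬛⬛⬛⬛⬜⬛⬛❓❓

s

❓❓⬜⬜📦⬜⬛❓❓
❓❓⬜⬜⬜⬜⬛❓❓
❓❓⬜⬜⬜⬜⬛❓❓
❓❓⬜⬜⬜⬜⬛❓❓
❓❓⬜⬜🔴⬜⬛❓❓
❓❓⬜⬜🚪⬜⬛❓❓
❓❓⬛⬛⬜⬛⬛❓❓
⬛⬛⬛⬛⬜⬛⬛❓❓
⬜⬜⬜⬛⬜⬛⬛❓❓

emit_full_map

❓❓❓❓❓❓❓❓❓❓⬜⬜📦⬜⬛
❓❓❓❓❓❓❓❓❓❓⬜⬜⬜⬜⬛
❓❓❓❓❓❓❓❓❓❓⬜⬜⬜⬜⬛
❓❓❓❓❓❓❓❓❓❓⬜⬜⬜⬜⬛
❓❓❓❓❓❓❓❓❓❓⬜⬜🔴⬜⬛
❓❓❓❓❓❓❓❓❓❓⬜⬜🚪⬜⬛
❓❓❓❓❓❓❓❓❓❓⬛⬛⬜⬛⬛
❓❓❓❓❓❓❓⬛⬛⬛⬛⬛⬜⬛⬛
⬛⬛⬛⬛⬛⬜⬜⬜⬜⬜⬜⬛⬜⬛⬛
⬛⬛⬛⬛⬛⬜⬜⬜⬜⬜⬜⬛⬜⬛⬛
⬜⬜⬜⬜⬜⬜⬜⬜⬜⬜⬜⬜⬜⬛⬛
⬜⬛⬛⬛⬛⬜⬜⬜⬜⬜⬜⬛⬛⬛⬛
🚪⬜⬜⬛⬛⬛⬛⬛⬛⬛⬛⬛⬛⬛⬛

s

❓❓⬜⬜⬜⬜⬛❓❓
❓❓⬜⬜⬜⬜⬛❓❓
❓❓⬜⬜⬜⬜⬛❓❓
❓❓⬜⬜⬜⬜⬛❓❓
❓❓⬜⬜🔴⬜⬛❓❓
❓❓⬛⬛⬜⬛⬛❓❓
⬛⬛⬛⬛⬜⬛⬛❓❓
⬜⬜⬜⬛⬜⬛⬛❓❓
⬜⬜⬜⬛⬜⬛⬛❓❓

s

❓❓⬜⬜⬜⬜⬛❓❓
❓❓⬜⬜⬜⬜⬛❓❓
❓❓⬜⬜⬜⬜⬛❓❓
❓❓⬜⬜🚪⬜⬛❓❓
❓❓⬛⬛🔴⬛⬛❓❓
⬛⬛⬛⬛⬜⬛⬛❓❓
⬜⬜⬜⬛⬜⬛⬛❓❓
⬜⬜⬜⬛⬜⬛⬛❓❓
⬜⬜⬜⬜⬜⬛⬛❓❓

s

❓❓⬜⬜⬜⬜⬛❓❓
❓❓⬜⬜⬜⬜⬛❓❓
❓❓⬜⬜🚪⬜⬛❓❓
❓❓⬛⬛⬜⬛⬛❓❓
⬛⬛⬛⬛🔴⬛⬛❓❓
⬜⬜⬜⬛⬜⬛⬛❓❓
⬜⬜⬜⬛⬜⬛⬛❓❓
⬜⬜⬜⬜⬜⬛⬛❓❓
⬜⬜⬜⬛⬛⬛⬛❓❓

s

❓❓⬜⬜⬜⬜⬛❓❓
❓❓⬜⬜🚪⬜⬛❓❓
❓❓⬛⬛⬜⬛⬛❓❓
⬛⬛⬛⬛⬜⬛⬛❓❓
⬜⬜⬜⬛🔴⬛⬛❓❓
⬜⬜⬜⬛⬜⬛⬛❓❓
⬜⬜⬜⬜⬜⬛⬛❓❓
⬜⬜⬜⬛⬛⬛⬛❓❓
⬛⬛⬛⬛⬛⬛⬛❓❓

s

❓❓⬜⬜🚪⬜⬛❓❓
❓❓⬛⬛⬜⬛⬛❓❓
⬛⬛⬛⬛⬜⬛⬛❓❓
⬜⬜⬜⬛⬜⬛⬛❓❓
⬜⬜⬜⬛🔴⬛⬛❓❓
⬜⬜⬜⬜⬜⬛⬛❓❓
⬜⬜⬜⬛⬛⬛⬛❓❓
⬛⬛⬛⬛⬛⬛⬛❓❓
❓❓❓❓❓❓❓❓❓

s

❓❓⬛⬛⬜⬛⬛❓❓
⬛⬛⬛⬛⬜⬛⬛❓❓
⬜⬜⬜⬛⬜⬛⬛❓❓
⬜⬜⬜⬛⬜⬛⬛❓❓
⬜⬜⬜⬜🔴⬛⬛❓❓
⬜⬜⬜⬛⬛⬛⬛❓❓
⬛⬛⬛⬛⬛⬛⬛❓❓
❓❓❓❓❓❓❓❓❓
❓❓❓❓❓❓❓❓❓

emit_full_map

❓❓❓❓❓❓❓❓❓❓⬜⬜📦⬜⬛
❓❓❓❓❓❓❓❓❓❓⬜⬜⬜⬜⬛
❓❓❓❓❓❓❓❓❓❓⬜⬜⬜⬜⬛
❓❓❓❓❓❓❓❓❓❓⬜⬜⬜⬜⬛
❓❓❓❓❓❓❓❓❓❓⬜⬜⬜⬜⬛
❓❓❓❓❓❓❓❓❓❓⬜⬜🚪⬜⬛
❓❓❓❓❓❓❓❓❓❓⬛⬛⬜⬛⬛
❓❓❓❓❓❓❓⬛⬛⬛⬛⬛⬜⬛⬛
⬛⬛⬛⬛⬛⬜⬜⬜⬜⬜⬜⬛⬜⬛⬛
⬛⬛⬛⬛⬛⬜⬜⬜⬜⬜⬜⬛⬜⬛⬛
⬜⬜⬜⬜⬜⬜⬜⬜⬜⬜⬜⬜🔴⬛⬛
⬜⬛⬛⬛⬛⬜⬜⬜⬜⬜⬜⬛⬛⬛⬛
🚪⬜⬜⬛⬛⬛⬛⬛⬛⬛⬛⬛⬛⬛⬛


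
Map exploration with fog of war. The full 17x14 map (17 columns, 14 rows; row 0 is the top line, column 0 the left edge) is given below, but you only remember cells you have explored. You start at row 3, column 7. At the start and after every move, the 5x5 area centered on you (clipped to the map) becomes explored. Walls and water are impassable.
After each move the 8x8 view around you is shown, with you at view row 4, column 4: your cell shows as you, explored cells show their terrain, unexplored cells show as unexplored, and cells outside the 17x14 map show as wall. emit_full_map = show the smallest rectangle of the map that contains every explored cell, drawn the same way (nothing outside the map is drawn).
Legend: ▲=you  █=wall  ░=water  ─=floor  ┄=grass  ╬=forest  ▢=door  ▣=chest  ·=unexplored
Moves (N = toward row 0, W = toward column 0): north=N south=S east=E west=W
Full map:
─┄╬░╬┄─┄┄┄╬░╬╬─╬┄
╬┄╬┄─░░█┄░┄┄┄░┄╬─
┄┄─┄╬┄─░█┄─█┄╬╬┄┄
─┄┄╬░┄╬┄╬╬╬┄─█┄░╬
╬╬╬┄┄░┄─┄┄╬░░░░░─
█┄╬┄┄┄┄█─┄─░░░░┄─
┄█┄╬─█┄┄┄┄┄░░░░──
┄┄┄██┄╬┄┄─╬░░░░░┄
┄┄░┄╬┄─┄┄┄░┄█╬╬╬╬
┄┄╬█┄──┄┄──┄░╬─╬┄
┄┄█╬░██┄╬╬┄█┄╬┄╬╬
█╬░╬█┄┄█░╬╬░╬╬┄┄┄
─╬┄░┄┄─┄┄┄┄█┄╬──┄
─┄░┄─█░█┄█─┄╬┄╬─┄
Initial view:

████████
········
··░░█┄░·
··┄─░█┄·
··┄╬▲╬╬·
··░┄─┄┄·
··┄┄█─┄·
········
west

████████
········
··─░░█┄░
··╬┄─░█┄
··░┄▲┄╬╬
··┄░┄─┄┄
··┄┄┄█─┄
········

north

████████
████████
··╬┄─┄┄·
··─░░█┄░
··╬┄▲░█┄
··░┄╬┄╬╬
··┄░┄─┄┄
··┄┄┄█─┄

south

████████
··╬┄─┄┄·
··─░░█┄░
··╬┄─░█┄
··░┄▲┄╬╬
··┄░┄─┄┄
··┄┄┄█─┄
········

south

··╬┄─┄┄·
··─░░█┄░
··╬┄─░█┄
··░┄╬┄╬╬
··┄░▲─┄┄
··┄┄┄█─┄
··─█┄┄┄·
········

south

··─░░█┄░
··╬┄─░█┄
··░┄╬┄╬╬
··┄░┄─┄┄
··┄┄▲█─┄
··─█┄┄┄·
··█┄╬┄┄·
········

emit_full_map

╬┄─┄┄·
─░░█┄░
╬┄─░█┄
░┄╬┄╬╬
┄░┄─┄┄
┄┄▲█─┄
─█┄┄┄·
█┄╬┄┄·

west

···─░░█┄
···╬┄─░█
··╬░┄╬┄╬
··┄┄░┄─┄
··┄┄▲┄█─
··╬─█┄┄┄
··██┄╬┄┄
········

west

····─░░█
····╬┄─░
··┄╬░┄╬┄
··╬┄┄░┄─
··╬┄▲┄┄█
··┄╬─█┄┄
··┄██┄╬┄
········

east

···─░░█┄
···╬┄─░█
·┄╬░┄╬┄╬
·╬┄┄░┄─┄
·╬┄┄▲┄█─
·┄╬─█┄┄┄
·┄██┄╬┄┄
········

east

··─░░█┄░
··╬┄─░█┄
┄╬░┄╬┄╬╬
╬┄┄░┄─┄┄
╬┄┄┄▲█─┄
┄╬─█┄┄┄·
┄██┄╬┄┄·
········

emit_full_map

··╬┄─┄┄·
··─░░█┄░
··╬┄─░█┄
┄╬░┄╬┄╬╬
╬┄┄░┄─┄┄
╬┄┄┄▲█─┄
┄╬─█┄┄┄·
┄██┄╬┄┄·


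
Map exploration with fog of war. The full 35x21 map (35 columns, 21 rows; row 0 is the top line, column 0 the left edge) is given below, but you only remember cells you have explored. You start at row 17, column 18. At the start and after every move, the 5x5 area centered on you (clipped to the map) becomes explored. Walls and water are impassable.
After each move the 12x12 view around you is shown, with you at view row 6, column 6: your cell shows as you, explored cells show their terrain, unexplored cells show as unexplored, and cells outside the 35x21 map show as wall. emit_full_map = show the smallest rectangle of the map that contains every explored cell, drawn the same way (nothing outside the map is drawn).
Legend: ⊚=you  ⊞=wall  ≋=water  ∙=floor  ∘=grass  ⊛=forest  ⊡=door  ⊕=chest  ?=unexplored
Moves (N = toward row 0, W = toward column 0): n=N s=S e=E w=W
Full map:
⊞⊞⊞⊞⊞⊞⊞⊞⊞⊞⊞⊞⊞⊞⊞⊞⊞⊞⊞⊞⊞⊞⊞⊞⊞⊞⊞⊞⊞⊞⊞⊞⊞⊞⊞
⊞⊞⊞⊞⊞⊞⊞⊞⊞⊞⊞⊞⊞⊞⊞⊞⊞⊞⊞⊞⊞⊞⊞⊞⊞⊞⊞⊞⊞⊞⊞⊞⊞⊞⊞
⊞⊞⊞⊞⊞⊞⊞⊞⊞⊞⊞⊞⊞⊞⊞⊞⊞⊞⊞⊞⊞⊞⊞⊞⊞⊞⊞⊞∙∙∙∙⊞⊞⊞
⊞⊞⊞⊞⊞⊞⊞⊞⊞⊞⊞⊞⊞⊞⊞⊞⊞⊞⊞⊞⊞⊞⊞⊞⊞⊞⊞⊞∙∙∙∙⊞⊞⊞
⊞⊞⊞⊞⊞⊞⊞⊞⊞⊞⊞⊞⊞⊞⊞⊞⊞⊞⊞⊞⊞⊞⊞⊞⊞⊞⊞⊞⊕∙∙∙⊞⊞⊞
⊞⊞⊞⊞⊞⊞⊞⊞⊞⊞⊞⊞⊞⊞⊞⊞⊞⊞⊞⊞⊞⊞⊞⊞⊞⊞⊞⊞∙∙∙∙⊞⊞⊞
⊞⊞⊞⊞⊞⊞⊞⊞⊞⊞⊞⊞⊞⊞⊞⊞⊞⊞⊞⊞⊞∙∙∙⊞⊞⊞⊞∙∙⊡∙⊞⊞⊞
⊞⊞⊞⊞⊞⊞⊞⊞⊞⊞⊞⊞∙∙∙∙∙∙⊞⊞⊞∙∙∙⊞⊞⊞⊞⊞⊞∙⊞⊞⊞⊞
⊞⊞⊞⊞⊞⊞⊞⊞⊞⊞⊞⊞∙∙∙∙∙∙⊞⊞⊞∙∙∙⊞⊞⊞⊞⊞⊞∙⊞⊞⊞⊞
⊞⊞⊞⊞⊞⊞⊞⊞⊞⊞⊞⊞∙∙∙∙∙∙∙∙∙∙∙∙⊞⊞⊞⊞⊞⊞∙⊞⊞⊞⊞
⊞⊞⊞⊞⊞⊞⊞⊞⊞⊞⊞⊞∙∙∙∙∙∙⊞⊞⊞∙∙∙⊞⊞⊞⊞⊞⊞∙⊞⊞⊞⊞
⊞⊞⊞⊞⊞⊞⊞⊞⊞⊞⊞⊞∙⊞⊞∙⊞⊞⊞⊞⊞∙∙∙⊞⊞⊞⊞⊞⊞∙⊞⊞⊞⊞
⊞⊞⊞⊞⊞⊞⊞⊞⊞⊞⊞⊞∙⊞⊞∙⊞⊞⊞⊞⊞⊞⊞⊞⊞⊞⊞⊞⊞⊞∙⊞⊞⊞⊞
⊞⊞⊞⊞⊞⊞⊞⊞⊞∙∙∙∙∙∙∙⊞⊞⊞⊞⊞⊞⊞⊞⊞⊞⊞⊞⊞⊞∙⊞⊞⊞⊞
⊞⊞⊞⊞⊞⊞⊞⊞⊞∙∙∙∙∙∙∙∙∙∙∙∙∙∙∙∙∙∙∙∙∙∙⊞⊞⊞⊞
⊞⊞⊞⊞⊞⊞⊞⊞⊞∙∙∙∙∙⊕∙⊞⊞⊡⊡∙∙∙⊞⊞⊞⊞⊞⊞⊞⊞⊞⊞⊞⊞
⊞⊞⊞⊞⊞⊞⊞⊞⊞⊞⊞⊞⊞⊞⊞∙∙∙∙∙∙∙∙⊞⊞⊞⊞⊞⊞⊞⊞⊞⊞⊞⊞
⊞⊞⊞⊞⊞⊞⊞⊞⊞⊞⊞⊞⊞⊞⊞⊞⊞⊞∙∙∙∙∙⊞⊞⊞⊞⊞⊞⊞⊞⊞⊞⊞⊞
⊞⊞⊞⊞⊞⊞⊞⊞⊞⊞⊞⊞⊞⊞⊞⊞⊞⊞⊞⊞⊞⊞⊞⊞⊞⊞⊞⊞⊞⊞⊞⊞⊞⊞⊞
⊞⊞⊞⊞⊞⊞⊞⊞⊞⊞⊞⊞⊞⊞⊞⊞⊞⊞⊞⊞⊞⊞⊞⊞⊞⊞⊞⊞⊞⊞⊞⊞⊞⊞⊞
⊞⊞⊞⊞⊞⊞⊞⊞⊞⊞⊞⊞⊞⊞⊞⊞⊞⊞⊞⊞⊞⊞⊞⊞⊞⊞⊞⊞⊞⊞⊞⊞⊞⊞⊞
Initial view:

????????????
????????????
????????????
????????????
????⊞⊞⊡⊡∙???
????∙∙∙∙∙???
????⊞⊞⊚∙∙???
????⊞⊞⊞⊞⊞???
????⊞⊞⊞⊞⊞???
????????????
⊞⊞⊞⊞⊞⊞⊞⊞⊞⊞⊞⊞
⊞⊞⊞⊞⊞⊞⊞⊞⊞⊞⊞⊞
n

????????????
????????????
????????????
????????????
????∙∙∙∙∙???
????⊞⊞⊡⊡∙???
????∙∙⊚∙∙???
????⊞⊞∙∙∙???
????⊞⊞⊞⊞⊞???
????⊞⊞⊞⊞⊞???
????????????
⊞⊞⊞⊞⊞⊞⊞⊞⊞⊞⊞⊞

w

????????????
????????????
????????????
????????????
????∙∙∙∙∙∙??
????∙⊞⊞⊡⊡∙??
????∙∙⊚∙∙∙??
????⊞⊞⊞∙∙∙??
????⊞⊞⊞⊞⊞⊞??
?????⊞⊞⊞⊞⊞??
????????????
⊞⊞⊞⊞⊞⊞⊞⊞⊞⊞⊞⊞

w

????????????
????????????
????????????
????????????
????∙∙∙∙∙∙∙?
????⊕∙⊞⊞⊡⊡∙?
????⊞∙⊚∙∙∙∙?
????⊞⊞⊞⊞∙∙∙?
????⊞⊞⊞⊞⊞⊞⊞?
??????⊞⊞⊞⊞⊞?
????????????
⊞⊞⊞⊞⊞⊞⊞⊞⊞⊞⊞⊞

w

????????????
????????????
????????????
????????????
????∙∙∙∙∙∙∙∙
????∙⊕∙⊞⊞⊡⊡∙
????⊞⊞⊚∙∙∙∙∙
????⊞⊞⊞⊞⊞∙∙∙
????⊞⊞⊞⊞⊞⊞⊞⊞
???????⊞⊞⊞⊞⊞
????????????
⊞⊞⊞⊞⊞⊞⊞⊞⊞⊞⊞⊞

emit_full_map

∙∙∙∙∙∙∙∙
∙⊕∙⊞⊞⊡⊡∙
⊞⊞⊚∙∙∙∙∙
⊞⊞⊞⊞⊞∙∙∙
⊞⊞⊞⊞⊞⊞⊞⊞
???⊞⊞⊞⊞⊞

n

????????????
????????????
????????????
????????????
????∙∙∙⊞⊞???
????∙∙∙∙∙∙∙∙
????∙⊕⊚⊞⊞⊡⊡∙
????⊞⊞∙∙∙∙∙∙
????⊞⊞⊞⊞⊞∙∙∙
????⊞⊞⊞⊞⊞⊞⊞⊞
???????⊞⊞⊞⊞⊞
????????????

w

????????????
????????????
????????????
????????????
????∙∙∙∙⊞⊞??
????∙∙∙∙∙∙∙∙
????∙∙⊚∙⊞⊞⊡⊡
????⊞⊞⊞∙∙∙∙∙
????⊞⊞⊞⊞⊞⊞∙∙
?????⊞⊞⊞⊞⊞⊞⊞
????????⊞⊞⊞⊞
????????????

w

????????????
????????????
????????????
????????????
????∙∙∙∙∙⊞⊞?
????∙∙∙∙∙∙∙∙
????∙∙⊚⊕∙⊞⊞⊡
????⊞⊞⊞⊞∙∙∙∙
????⊞⊞⊞⊞⊞⊞⊞∙
??????⊞⊞⊞⊞⊞⊞
?????????⊞⊞⊞
????????????

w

????????????
????????????
????????????
????????????
????∙∙∙∙∙∙⊞⊞
????∙∙∙∙∙∙∙∙
????∙∙⊚∙⊕∙⊞⊞
????⊞⊞⊞⊞⊞∙∙∙
????⊞⊞⊞⊞⊞⊞⊞⊞
???????⊞⊞⊞⊞⊞
??????????⊞⊞
????????????

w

????????????
????????????
????????????
????????????
????∙∙∙∙∙∙∙⊞
????∙∙∙∙∙∙∙∙
????∙∙⊚∙∙⊕∙⊞
????⊞⊞⊞⊞⊞⊞∙∙
????⊞⊞⊞⊞⊞⊞⊞⊞
????????⊞⊞⊞⊞
???????????⊞
????????????

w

????????????
????????????
????????????
????????????
????⊞∙∙∙∙∙∙∙
????⊞∙∙∙∙∙∙∙
????⊞∙⊚∙∙∙⊕∙
????⊞⊞⊞⊞⊞⊞⊞∙
????⊞⊞⊞⊞⊞⊞⊞⊞
?????????⊞⊞⊞
????????????
????????????

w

????????????
????????????
????????????
????????????
????⊞⊞∙∙∙∙∙∙
????⊞⊞∙∙∙∙∙∙
????⊞⊞⊚∙∙∙∙⊕
????⊞⊞⊞⊞⊞⊞⊞⊞
????⊞⊞⊞⊞⊞⊞⊞⊞
??????????⊞⊞
????????????
????????????

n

????????????
????????????
????????????
????????????
????⊞⊞⊞⊞⊞???
????⊞⊞∙∙∙∙∙∙
????⊞⊞⊚∙∙∙∙∙
????⊞⊞∙∙∙∙∙⊕
????⊞⊞⊞⊞⊞⊞⊞⊞
????⊞⊞⊞⊞⊞⊞⊞⊞
??????????⊞⊞
????????????

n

????????????
????????????
????????????
????????????
????⊞⊞⊞⊞⊞???
????⊞⊞⊞⊞⊞???
????⊞⊞⊚∙∙∙∙∙
????⊞⊞∙∙∙∙∙∙
????⊞⊞∙∙∙∙∙⊕
????⊞⊞⊞⊞⊞⊞⊞⊞
????⊞⊞⊞⊞⊞⊞⊞⊞
??????????⊞⊞

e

????????????
????????????
????????????
????????????
???⊞⊞⊞⊞⊞∙???
???⊞⊞⊞⊞⊞∙???
???⊞⊞∙⊚∙∙∙∙∙
???⊞⊞∙∙∙∙∙∙∙
???⊞⊞∙∙∙∙∙⊕∙
???⊞⊞⊞⊞⊞⊞⊞⊞∙
???⊞⊞⊞⊞⊞⊞⊞⊞⊞
?????????⊞⊞⊞

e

????????????
????????????
????????????
????????????
??⊞⊞⊞⊞⊞∙⊞???
??⊞⊞⊞⊞⊞∙⊞???
??⊞⊞∙∙⊚∙∙∙∙⊞
??⊞⊞∙∙∙∙∙∙∙∙
??⊞⊞∙∙∙∙∙⊕∙⊞
??⊞⊞⊞⊞⊞⊞⊞⊞∙∙
??⊞⊞⊞⊞⊞⊞⊞⊞⊞⊞
????????⊞⊞⊞⊞

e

????????????
????????????
????????????
????????????
?⊞⊞⊞⊞⊞∙⊞⊞???
?⊞⊞⊞⊞⊞∙⊞⊞???
?⊞⊞∙∙∙⊚∙∙∙⊞⊞
?⊞⊞∙∙∙∙∙∙∙∙∙
?⊞⊞∙∙∙∙∙⊕∙⊞⊞
?⊞⊞⊞⊞⊞⊞⊞⊞∙∙∙
?⊞⊞⊞⊞⊞⊞⊞⊞⊞⊞⊞
???????⊞⊞⊞⊞⊞

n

????????????
????????????
????????????
????????????
????⊞⊞∙∙∙???
?⊞⊞⊞⊞⊞∙⊞⊞???
?⊞⊞⊞⊞⊞⊚⊞⊞???
?⊞⊞∙∙∙∙∙∙∙⊞⊞
?⊞⊞∙∙∙∙∙∙∙∙∙
?⊞⊞∙∙∙∙∙⊕∙⊞⊞
?⊞⊞⊞⊞⊞⊞⊞⊞∙∙∙
?⊞⊞⊞⊞⊞⊞⊞⊞⊞⊞⊞

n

????????????
????????????
????????????
????????????
????⊞⊞∙∙∙???
????⊞⊞∙∙∙???
?⊞⊞⊞⊞⊞⊚⊞⊞???
?⊞⊞⊞⊞⊞∙⊞⊞???
?⊞⊞∙∙∙∙∙∙∙⊞⊞
?⊞⊞∙∙∙∙∙∙∙∙∙
?⊞⊞∙∙∙∙∙⊕∙⊞⊞
?⊞⊞⊞⊞⊞⊞⊞⊞∙∙∙

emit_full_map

???⊞⊞∙∙∙??????
???⊞⊞∙∙∙??????
⊞⊞⊞⊞⊞⊚⊞⊞??????
⊞⊞⊞⊞⊞∙⊞⊞??????
⊞⊞∙∙∙∙∙∙∙⊞⊞???
⊞⊞∙∙∙∙∙∙∙∙∙∙∙∙
⊞⊞∙∙∙∙∙⊕∙⊞⊞⊡⊡∙
⊞⊞⊞⊞⊞⊞⊞⊞∙∙∙∙∙∙
⊞⊞⊞⊞⊞⊞⊞⊞⊞⊞⊞∙∙∙
??????⊞⊞⊞⊞⊞⊞⊞⊞
?????????⊞⊞⊞⊞⊞

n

????????????
????????????
????????????
????????????
????⊞⊞∙∙∙???
????⊞⊞∙∙∙???
????⊞⊞⊚∙∙???
?⊞⊞⊞⊞⊞∙⊞⊞???
?⊞⊞⊞⊞⊞∙⊞⊞???
?⊞⊞∙∙∙∙∙∙∙⊞⊞
?⊞⊞∙∙∙∙∙∙∙∙∙
?⊞⊞∙∙∙∙∙⊕∙⊞⊞

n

????????????
????????????
????????????
????????????
????⊞⊞∙∙∙???
????⊞⊞∙∙∙???
????⊞⊞⊚∙∙???
????⊞⊞∙∙∙???
?⊞⊞⊞⊞⊞∙⊞⊞???
?⊞⊞⊞⊞⊞∙⊞⊞???
?⊞⊞∙∙∙∙∙∙∙⊞⊞
?⊞⊞∙∙∙∙∙∙∙∙∙

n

????????????
????????????
????????????
????????????
????⊞⊞⊞⊞⊞???
????⊞⊞∙∙∙???
????⊞⊞⊚∙∙???
????⊞⊞∙∙∙???
????⊞⊞∙∙∙???
?⊞⊞⊞⊞⊞∙⊞⊞???
?⊞⊞⊞⊞⊞∙⊞⊞???
?⊞⊞∙∙∙∙∙∙∙⊞⊞

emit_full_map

???⊞⊞⊞⊞⊞??????
???⊞⊞∙∙∙??????
???⊞⊞⊚∙∙??????
???⊞⊞∙∙∙??????
???⊞⊞∙∙∙??????
⊞⊞⊞⊞⊞∙⊞⊞??????
⊞⊞⊞⊞⊞∙⊞⊞??????
⊞⊞∙∙∙∙∙∙∙⊞⊞???
⊞⊞∙∙∙∙∙∙∙∙∙∙∙∙
⊞⊞∙∙∙∙∙⊕∙⊞⊞⊡⊡∙
⊞⊞⊞⊞⊞⊞⊞⊞∙∙∙∙∙∙
⊞⊞⊞⊞⊞⊞⊞⊞⊞⊞⊞∙∙∙
??????⊞⊞⊞⊞⊞⊞⊞⊞
?????????⊞⊞⊞⊞⊞


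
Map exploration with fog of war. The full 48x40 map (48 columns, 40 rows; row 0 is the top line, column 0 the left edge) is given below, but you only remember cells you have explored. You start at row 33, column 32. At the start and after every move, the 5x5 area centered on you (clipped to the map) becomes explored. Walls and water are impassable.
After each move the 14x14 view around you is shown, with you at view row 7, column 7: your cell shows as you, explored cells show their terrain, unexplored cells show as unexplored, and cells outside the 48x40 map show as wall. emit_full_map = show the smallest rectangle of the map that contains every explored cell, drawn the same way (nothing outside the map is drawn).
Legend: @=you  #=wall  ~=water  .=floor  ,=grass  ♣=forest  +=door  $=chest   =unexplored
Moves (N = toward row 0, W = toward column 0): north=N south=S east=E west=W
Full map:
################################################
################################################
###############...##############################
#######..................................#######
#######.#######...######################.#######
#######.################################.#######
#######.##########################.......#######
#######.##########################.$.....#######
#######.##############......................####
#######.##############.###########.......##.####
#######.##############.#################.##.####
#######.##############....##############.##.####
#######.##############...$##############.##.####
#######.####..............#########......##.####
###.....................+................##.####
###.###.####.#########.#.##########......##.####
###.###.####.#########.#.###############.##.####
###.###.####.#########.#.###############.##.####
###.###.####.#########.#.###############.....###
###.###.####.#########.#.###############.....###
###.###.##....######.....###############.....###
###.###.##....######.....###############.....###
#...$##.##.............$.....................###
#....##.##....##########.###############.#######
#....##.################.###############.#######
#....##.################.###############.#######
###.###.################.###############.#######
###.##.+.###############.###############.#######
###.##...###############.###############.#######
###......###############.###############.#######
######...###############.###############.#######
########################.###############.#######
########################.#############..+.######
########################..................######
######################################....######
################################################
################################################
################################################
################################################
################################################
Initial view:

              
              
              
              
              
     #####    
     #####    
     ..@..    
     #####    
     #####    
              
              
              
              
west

              
              
              
              
              
     ######   
     ######   
     ..@...   
     ######   
     ######   
              
              
              
              

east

              
              
              
              
              
    ######    
    ######    
    ...@..    
    ######    
    ######    
              
              
              
              

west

              
              
              
              
              
     ######   
     ######   
     ..@...   
     ######   
     ######   
              
              
              
              

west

              
              
              
              
              
     #######  
     #######  
     ..@....  
     #######  
     #######  
              
              
              
              

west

              
              
              
              
              
     ######## 
     ######## 
     ..@..... 
     ######## 
     ######## 
              
              
              
              

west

              
              
              
              
              
     #########
     #########
     ..@......
     #########
     #########
              
              
              
              

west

              
              
              
              
              
     #########
     #########
     ..@......
     #########
     #########
              
              
              
              

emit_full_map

##########
##########
..@.......
##########
##########

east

              
              
              
              
              
    ##########
    ##########
    ...@......
    ##########
    ##########
              
              
              
              

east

              
              
              
              
              
   ########## 
   ########## 
   ....@..... 
   ########## 
   ########## 
              
              
              
              

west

              
              
              
              
              
    ##########
    ##########
    ...@......
    ##########
    ##########
              
              
              
              

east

              
              
              
              
              
   ########## 
   ########## 
   ....@..... 
   ########## 
   ########## 
              
              
              
              
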